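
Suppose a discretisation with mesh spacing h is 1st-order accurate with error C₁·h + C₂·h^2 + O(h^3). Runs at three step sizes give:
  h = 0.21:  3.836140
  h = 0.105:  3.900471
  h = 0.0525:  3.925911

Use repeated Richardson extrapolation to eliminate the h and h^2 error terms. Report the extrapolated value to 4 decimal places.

3.9469

First eliminate the h term (factor 2^1 = 2):
  B₁ = (2·3.900471 − 3.836140)/1 = 3.964802
  B₂ = (2·3.925911 − 3.900471)/1 = 3.951351
Then eliminate the h^2 term (factor 2^2 = 4):
  (4·3.951351 − 3.964802)/3 = 3.946867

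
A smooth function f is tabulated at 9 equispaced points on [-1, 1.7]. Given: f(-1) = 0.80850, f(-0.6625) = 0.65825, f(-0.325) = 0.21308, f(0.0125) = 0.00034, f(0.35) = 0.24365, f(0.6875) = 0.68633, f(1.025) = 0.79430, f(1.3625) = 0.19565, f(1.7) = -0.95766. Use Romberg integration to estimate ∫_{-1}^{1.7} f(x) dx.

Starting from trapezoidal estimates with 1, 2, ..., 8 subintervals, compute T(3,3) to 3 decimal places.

0.955

T(0,0) (trapezoid, 1 panel, h=2.7000): -0.20137
T(1,0) (trapezoid, 2 panels, h=1.3500): 0.22824
T(2,0) (trapezoid, 4 panels, h=0.6750): 0.79410
T(3,0) (trapezoid, 8 panels, h=0.3375): 0.91699
T(1,1) = 0.22824 + (0.22824 − (-0.20137))/3 = 0.37144
T(2,1) = 0.79410 + (0.79410 − 0.22824)/3 = 0.98272
T(3,1) = 0.91699 + (0.91699 − 0.79410)/3 = 0.95795
T(2,2) = 0.98272 + (0.98272 − 0.37144)/15 = 1.02347
T(3,2) = 0.95795 + (0.95795 − 0.98272)/15 = 0.95630
T(3,3) = 0.95630 + (0.95630 − 1.02347)/63 = 0.95523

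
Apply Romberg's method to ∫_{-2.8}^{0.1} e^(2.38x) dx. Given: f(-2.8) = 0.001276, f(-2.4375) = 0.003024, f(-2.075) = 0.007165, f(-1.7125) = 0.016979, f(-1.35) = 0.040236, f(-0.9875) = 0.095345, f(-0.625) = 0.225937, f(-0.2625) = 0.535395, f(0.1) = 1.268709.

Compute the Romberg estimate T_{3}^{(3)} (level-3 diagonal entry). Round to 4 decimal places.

T_{0}^{(0)} (trapezoid, 1 panel, h=2.9000): 1.841478
T_{1}^{(0)} (trapezoid, 2 panels, h=1.4500): 0.979081
T_{2}^{(0)} (trapezoid, 4 panels, h=0.7250): 0.658540
T_{3}^{(0)} (trapezoid, 8 panels, h=0.3625): 0.565164
T_{1}^{(1)} = 0.979081 + (0.979081 − 1.841478)/3 = 0.691615
T_{2}^{(1)} = 0.658540 + (0.658540 − 0.979081)/3 = 0.551693
T_{3}^{(1)} = 0.565164 + (0.565164 − 0.658540)/3 = 0.534039
T_{2}^{(2)} = 0.551693 + (0.551693 − 0.691615)/15 = 0.542365
T_{3}^{(2)} = 0.534039 + (0.534039 − 0.551693)/15 = 0.532862
T_{3}^{(3)} = 0.532862 + (0.532862 − 0.542365)/63 = 0.532711

0.5327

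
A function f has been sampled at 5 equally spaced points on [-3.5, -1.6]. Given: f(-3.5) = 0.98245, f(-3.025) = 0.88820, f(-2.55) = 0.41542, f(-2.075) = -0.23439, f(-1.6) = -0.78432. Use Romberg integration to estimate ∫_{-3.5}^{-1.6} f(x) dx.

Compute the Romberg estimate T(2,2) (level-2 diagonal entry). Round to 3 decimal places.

0.576

T(0,0) (trapezoid, 1 panel, h=1.9000): 0.18822
T(1,0) (trapezoid, 2 panels, h=0.9500): 0.48876
T(2,0) (trapezoid, 4 panels, h=0.4750): 0.55494
T(1,1) = 0.48876 + (0.48876 − 0.18822)/3 = 0.58894
T(2,1) = 0.55494 + (0.55494 − 0.48876)/3 = 0.57700
T(2,2) = 0.57700 + (0.57700 − 0.58894)/15 = 0.57620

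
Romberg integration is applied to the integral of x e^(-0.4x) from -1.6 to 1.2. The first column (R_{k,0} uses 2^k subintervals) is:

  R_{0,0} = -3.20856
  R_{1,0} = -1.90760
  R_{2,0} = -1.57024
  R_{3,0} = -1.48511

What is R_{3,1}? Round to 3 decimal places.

Richardson extrapolation on the trapezoidal column (denominator 4−1=3):
R_{3,1} = (4·(-1.48511) − (-1.57024)) / 3 = -1.45673
(Column j=1 coincides with Simpson's rule on the same nodes.)

-1.457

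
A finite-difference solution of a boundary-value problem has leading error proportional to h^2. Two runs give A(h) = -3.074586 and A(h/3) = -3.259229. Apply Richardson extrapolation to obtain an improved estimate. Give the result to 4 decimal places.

The leading error scales as h^2; refining by a factor of 3 reduces it by 3^2 = 9.
Extrapolated value = (9·A(h/3) − A(h)) / (9 − 1)
= (9·(-3.259229) − (-3.074586)) / 8
= -26.258475 / 8 = -3.282309

-3.2823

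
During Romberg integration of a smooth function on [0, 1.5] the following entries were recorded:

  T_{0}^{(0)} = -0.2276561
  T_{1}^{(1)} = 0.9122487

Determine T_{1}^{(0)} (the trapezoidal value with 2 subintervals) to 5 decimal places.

From T_{1}^{(1)} = (4·T_{1}^{(0)} − T_{0}^{(0)})/3, solve for T_{1}^{(0)}:
4·T_{1}^{(0)} = 3·0.9122487 + (-0.2276561) = 2.5090900
T_{1}^{(0)} = 0.6272725

0.62727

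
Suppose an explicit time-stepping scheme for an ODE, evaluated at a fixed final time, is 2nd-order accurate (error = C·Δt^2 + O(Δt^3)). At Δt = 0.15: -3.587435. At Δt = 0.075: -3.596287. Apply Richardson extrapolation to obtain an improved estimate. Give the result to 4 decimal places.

The leading error scales as Δt^2; refining by a factor of 2 reduces it by 2^2 = 4.
Extrapolated value = (4·A(Δt/2) − A(Δt)) / (4 − 1)
= (4·(-3.596287) − (-3.587435)) / 3
= -10.797713 / 3 = -3.599238

-3.5992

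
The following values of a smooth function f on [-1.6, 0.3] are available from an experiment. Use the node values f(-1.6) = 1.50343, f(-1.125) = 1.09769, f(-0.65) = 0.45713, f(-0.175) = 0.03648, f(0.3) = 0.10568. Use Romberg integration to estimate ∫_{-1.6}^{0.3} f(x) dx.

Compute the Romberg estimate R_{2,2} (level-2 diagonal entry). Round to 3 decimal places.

R_{0,0} (trapezoid, 1 panel, h=1.9000): 1.52865
R_{1,0} (trapezoid, 2 panels, h=0.9500): 1.19860
R_{2,0} (trapezoid, 4 panels, h=0.4750): 1.13803
R_{1,1} = 1.19860 + (1.19860 − 1.52865)/3 = 1.08858
R_{2,1} = 1.13803 + (1.13803 − 1.19860)/3 = 1.11784
R_{2,2} = 1.11784 + (1.11784 − 1.08858)/15 = 1.11979

1.120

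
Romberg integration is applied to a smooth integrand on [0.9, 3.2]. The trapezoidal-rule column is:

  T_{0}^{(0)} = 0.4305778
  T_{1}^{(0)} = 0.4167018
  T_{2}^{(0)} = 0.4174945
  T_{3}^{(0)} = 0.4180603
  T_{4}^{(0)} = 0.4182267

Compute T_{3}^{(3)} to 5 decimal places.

0.41828

T_{1}^{(1)} = (4·0.4167018 − 0.4305778) / 3 = 0.4120765
T_{2}^{(1)} = (4·0.4174945 − 0.4167018) / 3 = 0.4177587
T_{3}^{(1)} = 0.4180603 + (0.4180603 − 0.4174945)/3 = 0.4182489
T_{2}^{(2)} = (16·0.4177587 − 0.4120765) / 15 = 0.4181375
T_{3}^{(2)} = (16·0.4182489 − 0.4177587) / 15 = 0.4182816
T_{3}^{(3)} = (64·0.4182816 − 0.4181375) / 63 = 0.4182839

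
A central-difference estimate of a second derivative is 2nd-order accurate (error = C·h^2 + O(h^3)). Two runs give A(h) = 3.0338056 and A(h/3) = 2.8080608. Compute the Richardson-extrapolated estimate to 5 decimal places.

Extrapolated value = (9·A(h/3) − A(h)) / (9 − 1)
= (9·2.8080608 − 3.0338056) / 8
= 22.2387416 / 8 = 2.7798427

2.77984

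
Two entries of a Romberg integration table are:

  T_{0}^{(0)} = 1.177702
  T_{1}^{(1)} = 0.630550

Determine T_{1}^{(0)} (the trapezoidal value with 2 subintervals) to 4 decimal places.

From T_{1}^{(1)} = (4·T_{1}^{(0)} − T_{0}^{(0)})/3, solve for T_{1}^{(0)}:
4·T_{1}^{(0)} = 3·0.630550 + 1.177702 = 3.069352
T_{1}^{(0)} = 0.767338

0.7673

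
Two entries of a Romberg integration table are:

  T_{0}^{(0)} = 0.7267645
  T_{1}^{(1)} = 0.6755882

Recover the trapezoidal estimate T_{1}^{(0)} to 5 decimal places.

From T_{1}^{(1)} = (4·T_{1}^{(0)} − T_{0}^{(0)})/3, solve for T_{1}^{(0)}:
4·T_{1}^{(0)} = 3·0.6755882 + 0.7267645 = 2.7535291
T_{1}^{(0)} = 0.6883823

0.68838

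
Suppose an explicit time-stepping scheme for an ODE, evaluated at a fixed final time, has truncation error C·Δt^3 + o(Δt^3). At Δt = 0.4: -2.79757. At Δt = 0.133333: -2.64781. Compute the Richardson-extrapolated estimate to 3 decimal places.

-2.642

The leading error scales as Δt^3; refining by a factor of 3 reduces it by 3^3 = 27.
Extrapolated value = (27·A(Δt/3) − A(Δt)) / (27 − 1)
= (27·(-2.64781) − (-2.79757)) / 26
= -68.69330 / 26 = -2.64205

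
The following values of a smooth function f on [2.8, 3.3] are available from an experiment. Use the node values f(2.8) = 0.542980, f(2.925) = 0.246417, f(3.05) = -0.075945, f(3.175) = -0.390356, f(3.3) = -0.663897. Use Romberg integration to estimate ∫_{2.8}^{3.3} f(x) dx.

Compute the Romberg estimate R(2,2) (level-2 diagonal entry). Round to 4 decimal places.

-0.0354

R(0,0) (trapezoid, 1 panel, h=0.5000): -0.030229
R(1,0) (trapezoid, 2 panels, h=0.2500): -0.034101
R(2,0) (trapezoid, 4 panels, h=0.1250): -0.035043
R(1,1) = -0.034101 + (-0.034101 − (-0.030229))/3 = -0.035392
R(2,1) = -0.035043 + (-0.035043 − (-0.034101))/3 = -0.035357
R(2,2) = -0.035357 + (-0.035357 − (-0.035392))/15 = -0.035355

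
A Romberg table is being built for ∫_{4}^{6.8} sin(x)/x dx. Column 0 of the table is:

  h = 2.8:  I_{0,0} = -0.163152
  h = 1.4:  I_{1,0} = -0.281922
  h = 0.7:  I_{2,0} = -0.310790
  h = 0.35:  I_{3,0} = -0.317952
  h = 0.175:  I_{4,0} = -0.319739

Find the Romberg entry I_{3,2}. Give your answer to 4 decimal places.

Richardson extrapolation on the trapezoidal column (denominator 4−1=3):
I_{2,1} = (4·(-0.310790) − (-0.281922)) / 3 = -0.320413
I_{3,1} = -0.317952 + (-0.317952 − (-0.310790))/3 = -0.320339
I_{3,2} = -0.320339 + (-0.320339 − (-0.320413))/15 = -0.320334

-0.3203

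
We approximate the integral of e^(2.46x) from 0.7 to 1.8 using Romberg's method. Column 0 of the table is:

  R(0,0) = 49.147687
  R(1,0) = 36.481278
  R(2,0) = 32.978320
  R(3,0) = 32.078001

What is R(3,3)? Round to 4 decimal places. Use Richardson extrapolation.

31.7756

R(1,1) = 36.481278 + (36.481278 − 49.147687)/3 = 32.259142
R(2,1) = 32.978320 + (32.978320 − 36.481278)/3 = 31.810667
R(3,1) = 32.078001 + (32.078001 − 32.978320)/3 = 31.777895
R(2,2) = 31.810667 + (31.810667 − 32.259142)/15 = 31.780769
R(3,2) = 31.777895 + (31.777895 − 31.810667)/15 = 31.775710
R(3,3) = 31.775710 + (31.775710 − 31.780769)/63 = 31.775630
(Column j=1 coincides with Simpson's rule on the same nodes.)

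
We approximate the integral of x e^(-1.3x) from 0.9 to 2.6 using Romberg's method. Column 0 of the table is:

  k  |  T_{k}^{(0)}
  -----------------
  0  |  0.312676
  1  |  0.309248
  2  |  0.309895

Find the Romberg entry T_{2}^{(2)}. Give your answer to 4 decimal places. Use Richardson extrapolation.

0.3102

T_{1}^{(1)} = (4·0.309248 − 0.312676) / 3 = 0.308105
T_{2}^{(1)} = (4·0.309895 − 0.309248) / 3 = 0.310111
T_{2}^{(2)} = (16·0.310111 − 0.308105) / 15 = 0.310245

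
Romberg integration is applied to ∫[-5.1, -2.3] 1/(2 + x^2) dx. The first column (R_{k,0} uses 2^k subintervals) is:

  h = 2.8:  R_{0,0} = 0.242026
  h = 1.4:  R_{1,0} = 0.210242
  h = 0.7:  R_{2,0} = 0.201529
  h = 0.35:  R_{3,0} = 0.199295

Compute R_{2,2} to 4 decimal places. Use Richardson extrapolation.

Richardson extrapolation on the trapezoidal column (denominator 4−1=3):
R_{1,1} = (4·0.210242 − 0.242026) / 3 = 0.199647
R_{2,1} = (4·0.201529 − 0.210242) / 3 = 0.198625
R_{2,2} = 0.198625 + (0.198625 − 0.199647)/15 = 0.198557

0.1986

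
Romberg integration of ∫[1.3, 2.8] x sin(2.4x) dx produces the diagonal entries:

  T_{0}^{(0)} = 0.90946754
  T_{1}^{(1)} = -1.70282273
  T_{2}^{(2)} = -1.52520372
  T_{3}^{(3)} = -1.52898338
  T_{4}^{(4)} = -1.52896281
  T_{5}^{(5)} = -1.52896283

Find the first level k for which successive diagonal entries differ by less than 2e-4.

k = 4

|T_{1}^{(1)} − T_{0}^{(0)}| = 2.61229027 ≥ 2e-4
|T_{2}^{(2)} − T_{1}^{(1)}| = 0.17761901 ≥ 2e-4
|T_{3}^{(3)} − T_{2}^{(2)}| = 0.00377966 ≥ 2e-4
|T_{4}^{(4)} − T_{3}^{(3)}| = 0.00002057 < 2e-4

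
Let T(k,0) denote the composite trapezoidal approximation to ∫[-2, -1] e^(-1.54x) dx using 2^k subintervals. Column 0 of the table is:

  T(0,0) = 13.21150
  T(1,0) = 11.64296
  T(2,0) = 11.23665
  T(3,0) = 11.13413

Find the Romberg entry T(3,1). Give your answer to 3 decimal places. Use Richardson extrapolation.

Richardson extrapolation on the trapezoidal column (denominator 4−1=3):
T(3,1) = 11.13413 + (11.13413 − 11.23665)/3 = 11.09996
(Column j=1 coincides with Simpson's rule on the same nodes.)

11.100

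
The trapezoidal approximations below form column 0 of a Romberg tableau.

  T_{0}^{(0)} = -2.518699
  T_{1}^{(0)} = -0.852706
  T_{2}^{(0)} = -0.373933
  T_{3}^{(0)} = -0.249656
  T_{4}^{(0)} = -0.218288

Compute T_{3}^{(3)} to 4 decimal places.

-0.2078

Richardson extrapolation on the trapezoidal column (denominator 4−1=3):
T_{1}^{(1)} = (4·(-0.852706) − (-2.518699)) / 3 = -0.297375
T_{2}^{(1)} = (4·(-0.373933) − (-0.852706)) / 3 = -0.214342
T_{3}^{(1)} = (4·(-0.249656) − (-0.373933)) / 3 = -0.208230
T_{2}^{(2)} = -0.214342 + (-0.214342 − (-0.297375))/15 = -0.208806
T_{3}^{(2)} = -0.208230 + (-0.208230 − (-0.214342))/15 = -0.207823
T_{3}^{(3)} = -0.207823 + (-0.207823 − (-0.208806))/63 = -0.207807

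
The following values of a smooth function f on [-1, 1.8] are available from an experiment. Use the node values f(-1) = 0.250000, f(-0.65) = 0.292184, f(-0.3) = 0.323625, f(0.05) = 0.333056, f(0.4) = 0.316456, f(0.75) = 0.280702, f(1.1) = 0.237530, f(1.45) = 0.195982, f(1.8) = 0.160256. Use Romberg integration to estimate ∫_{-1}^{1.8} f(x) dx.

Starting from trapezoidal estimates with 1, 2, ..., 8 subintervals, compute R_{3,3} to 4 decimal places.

R_{0,0} (trapezoid, 1 panel, h=2.8000): 0.574358
R_{1,0} (trapezoid, 2 panels, h=1.4000): 0.730218
R_{2,0} (trapezoid, 4 panels, h=0.7000): 0.757917
R_{3,0} (trapezoid, 8 panels, h=0.3500): 0.764632
R_{1,1} = 0.730218 + (0.730218 − 0.574358)/3 = 0.782171
R_{2,1} = 0.757917 + (0.757917 − 0.730218)/3 = 0.767150
R_{3,1} = 0.764632 + (0.764632 − 0.757917)/3 = 0.766870
R_{2,2} = 0.767150 + (0.767150 − 0.782171)/15 = 0.766149
R_{3,2} = 0.766870 + (0.766870 − 0.767150)/15 = 0.766851
R_{3,3} = 0.766851 + (0.766851 − 0.766149)/63 = 0.766862

0.7669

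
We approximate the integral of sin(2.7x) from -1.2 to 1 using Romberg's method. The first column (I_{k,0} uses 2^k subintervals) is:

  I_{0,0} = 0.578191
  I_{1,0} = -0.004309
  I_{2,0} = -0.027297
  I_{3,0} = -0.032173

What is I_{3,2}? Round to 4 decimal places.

-0.0337

I_{2,1} = (4·(-0.027297) − (-0.004309)) / 3 = -0.034960
I_{3,1} = -0.032173 + (-0.032173 − (-0.027297))/3 = -0.033798
I_{3,2} = -0.033798 + (-0.033798 − (-0.034960))/15 = -0.033721
(Column j=1 coincides with Simpson's rule on the same nodes.)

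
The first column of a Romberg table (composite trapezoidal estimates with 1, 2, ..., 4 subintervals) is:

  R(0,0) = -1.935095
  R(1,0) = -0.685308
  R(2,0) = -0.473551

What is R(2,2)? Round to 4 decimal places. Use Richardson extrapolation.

-0.4119

Richardson extrapolation on the trapezoidal column (denominator 4−1=3):
R(1,1) = -0.685308 + (-0.685308 − (-1.935095))/3 = -0.268712
R(2,1) = -0.473551 + (-0.473551 − (-0.685308))/3 = -0.402965
R(2,2) = (16·(-0.402965) − (-0.268712)) / 15 = -0.411915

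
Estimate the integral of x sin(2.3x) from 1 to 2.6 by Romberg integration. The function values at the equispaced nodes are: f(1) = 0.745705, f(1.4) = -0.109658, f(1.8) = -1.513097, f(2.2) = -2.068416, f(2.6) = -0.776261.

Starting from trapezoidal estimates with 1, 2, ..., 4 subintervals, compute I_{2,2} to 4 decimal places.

I_{0,0} (trapezoid, 1 panel, h=1.6000): -0.024445
I_{1,0} (trapezoid, 2 panels, h=0.8000): -1.222700
I_{2,0} (trapezoid, 4 panels, h=0.4000): -1.482580
I_{1,1} = -1.222700 + (-1.222700 − (-0.024445))/3 = -1.622118
I_{2,1} = -1.482580 + (-1.482580 − (-1.222700))/3 = -1.569207
I_{2,2} = -1.569207 + (-1.569207 − (-1.622118))/15 = -1.565680

-1.5657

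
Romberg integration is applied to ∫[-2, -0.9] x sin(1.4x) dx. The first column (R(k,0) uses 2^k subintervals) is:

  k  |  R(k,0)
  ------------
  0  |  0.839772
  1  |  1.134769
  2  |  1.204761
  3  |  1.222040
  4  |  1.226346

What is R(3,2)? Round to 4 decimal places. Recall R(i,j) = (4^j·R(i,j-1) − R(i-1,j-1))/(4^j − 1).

1.2278

Richardson extrapolation on the trapezoidal column (denominator 4−1=3):
R(2,1) = 1.204761 + (1.204761 − 1.134769)/3 = 1.228092
R(3,1) = 1.222040 + (1.222040 − 1.204761)/3 = 1.227800
R(3,2) = (16·1.227800 − 1.228092) / 15 = 1.227781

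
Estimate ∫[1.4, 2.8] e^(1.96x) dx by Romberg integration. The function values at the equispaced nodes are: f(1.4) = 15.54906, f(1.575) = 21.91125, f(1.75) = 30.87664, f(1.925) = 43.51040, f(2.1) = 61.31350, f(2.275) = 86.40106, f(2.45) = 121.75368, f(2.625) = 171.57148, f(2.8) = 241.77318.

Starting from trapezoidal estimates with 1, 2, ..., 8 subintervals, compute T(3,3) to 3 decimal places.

115.421

T(0,0) (trapezoid, 1 panel, h=1.4000): 180.12557
T(1,0) (trapezoid, 2 panels, h=0.7000): 132.98223
T(2,0) (trapezoid, 4 panels, h=0.3500): 119.91173
T(3,0) (trapezoid, 8 panels, h=0.1750): 116.54985
T(1,1) = 132.98223 + (132.98223 − 180.12557)/3 = 117.26778
T(2,1) = 119.91173 + (119.91173 − 132.98223)/3 = 115.55490
T(3,1) = 116.54985 + (116.54985 − 119.91173)/3 = 115.42922
T(2,2) = 115.55490 + (115.55490 − 117.26778)/15 = 115.44071
T(3,2) = 115.42922 + (115.42922 − 115.55490)/15 = 115.42084
T(3,3) = 115.42084 + (115.42084 − 115.44071)/63 = 115.42052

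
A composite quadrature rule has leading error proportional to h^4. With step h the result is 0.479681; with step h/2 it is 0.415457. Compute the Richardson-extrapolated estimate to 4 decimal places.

Extrapolated value = (16·A(h/2) − A(h)) / (16 − 1)
= (16·0.415457 − 0.479681) / 15
= 6.167631 / 15 = 0.411175

0.4112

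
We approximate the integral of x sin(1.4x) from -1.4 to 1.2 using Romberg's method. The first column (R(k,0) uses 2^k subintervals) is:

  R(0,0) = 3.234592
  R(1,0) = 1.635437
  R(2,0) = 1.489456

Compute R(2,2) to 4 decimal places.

1.4634

Richardson extrapolation on the trapezoidal column (denominator 4−1=3):
R(1,1) = (4·1.635437 − 3.234592) / 3 = 1.102385
R(2,1) = 1.489456 + (1.489456 − 1.635437)/3 = 1.440796
R(2,2) = 1.440796 + (1.440796 − 1.102385)/15 = 1.463357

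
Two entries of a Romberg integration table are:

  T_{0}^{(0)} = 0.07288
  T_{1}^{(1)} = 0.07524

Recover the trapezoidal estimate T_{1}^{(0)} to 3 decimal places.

From T_{1}^{(1)} = (4·T_{1}^{(0)} − T_{0}^{(0)})/3, solve for T_{1}^{(0)}:
4·T_{1}^{(0)} = 3·0.07524 + 0.07288 = 0.29860
T_{1}^{(0)} = 0.07465

0.075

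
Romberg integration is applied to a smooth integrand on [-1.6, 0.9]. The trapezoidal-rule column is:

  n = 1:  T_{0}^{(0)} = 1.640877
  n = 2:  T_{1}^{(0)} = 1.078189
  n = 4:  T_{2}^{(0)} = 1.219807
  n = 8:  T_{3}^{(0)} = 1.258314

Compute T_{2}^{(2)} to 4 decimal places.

Richardson extrapolation on the trapezoidal column (denominator 4−1=3):
T_{1}^{(1)} = 1.078189 + (1.078189 − 1.640877)/3 = 0.890626
T_{2}^{(1)} = 1.219807 + (1.219807 − 1.078189)/3 = 1.267013
T_{2}^{(2)} = 1.267013 + (1.267013 − 0.890626)/15 = 1.292105
(Column j=1 coincides with Simpson's rule on the same nodes.)

1.2921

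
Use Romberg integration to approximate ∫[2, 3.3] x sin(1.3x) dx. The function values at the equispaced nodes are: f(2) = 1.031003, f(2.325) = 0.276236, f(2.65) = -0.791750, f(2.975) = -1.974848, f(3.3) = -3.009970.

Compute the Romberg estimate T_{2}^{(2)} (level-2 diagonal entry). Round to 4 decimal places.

-1.1225

T_{0}^{(0)} (trapezoid, 1 panel, h=1.3000): -1.286329
T_{1}^{(0)} (trapezoid, 2 panels, h=0.6500): -1.157802
T_{2}^{(0)} (trapezoid, 4 panels, h=0.3250): -1.130950
T_{1}^{(1)} = -1.157802 + (-1.157802 − (-1.286329))/3 = -1.114960
T_{2}^{(1)} = -1.130950 + (-1.130950 − (-1.157802))/3 = -1.121999
T_{2}^{(2)} = -1.121999 + (-1.121999 − (-1.114960))/15 = -1.122468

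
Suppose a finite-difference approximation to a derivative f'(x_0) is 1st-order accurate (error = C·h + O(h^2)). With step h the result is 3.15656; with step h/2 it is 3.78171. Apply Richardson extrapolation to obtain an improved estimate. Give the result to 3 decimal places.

Extrapolated value = (2·A(h/2) − A(h)) / (2 − 1)
= (2·3.78171 − 3.15656) / 1
= 4.40686 / 1 = 4.40686

4.407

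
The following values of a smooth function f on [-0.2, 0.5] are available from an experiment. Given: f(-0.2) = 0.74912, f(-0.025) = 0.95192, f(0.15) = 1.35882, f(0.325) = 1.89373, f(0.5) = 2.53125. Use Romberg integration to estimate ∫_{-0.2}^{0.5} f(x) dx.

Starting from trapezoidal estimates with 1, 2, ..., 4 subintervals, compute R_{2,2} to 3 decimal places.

1.014

R_{0,0} (trapezoid, 1 panel, h=0.7000): 1.14813
R_{1,0} (trapezoid, 2 panels, h=0.3500): 1.04965
R_{2,0} (trapezoid, 4 panels, h=0.1750): 1.02281
R_{1,1} = 1.04965 + (1.04965 − 1.14813)/3 = 1.01682
R_{2,1} = 1.02281 + (1.02281 − 1.04965)/3 = 1.01386
R_{2,2} = 1.01386 + (1.01386 − 1.01682)/15 = 1.01366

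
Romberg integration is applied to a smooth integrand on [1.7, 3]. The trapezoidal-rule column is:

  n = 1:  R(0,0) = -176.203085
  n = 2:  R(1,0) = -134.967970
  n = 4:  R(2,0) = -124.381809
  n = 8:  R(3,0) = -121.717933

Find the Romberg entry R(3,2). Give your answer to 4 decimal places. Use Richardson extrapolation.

R(2,1) = -124.381809 + (-124.381809 − (-134.967970))/3 = -120.853089
R(3,1) = -121.717933 + (-121.717933 − (-124.381809))/3 = -120.829974
R(3,2) = -120.829974 + (-120.829974 − (-120.853089))/15 = -120.828433

-120.8284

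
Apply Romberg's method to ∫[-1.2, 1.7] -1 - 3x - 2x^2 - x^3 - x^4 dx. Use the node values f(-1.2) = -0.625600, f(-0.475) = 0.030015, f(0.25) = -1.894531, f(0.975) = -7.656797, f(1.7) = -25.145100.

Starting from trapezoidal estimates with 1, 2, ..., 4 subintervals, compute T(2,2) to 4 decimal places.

-14.4093

T(0,0) (trapezoid, 1 panel, h=2.9000): -37.367515
T(1,0) (trapezoid, 2 panels, h=1.4500): -21.430827
T(2,0) (trapezoid, 4 panels, h=0.7250): -16.244831
T(1,1) = -21.430827 + (-21.430827 − (-37.367515))/3 = -16.118598
T(2,1) = -16.244831 + (-16.244831 − (-21.430827))/3 = -14.516166
T(2,2) = -14.516166 + (-14.516166 − (-16.118598))/15 = -14.409337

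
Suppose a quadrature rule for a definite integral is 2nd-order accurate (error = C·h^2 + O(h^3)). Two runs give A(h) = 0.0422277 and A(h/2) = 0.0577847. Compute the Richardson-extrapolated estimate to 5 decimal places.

0.06297

The leading error scales as h^2; refining by a factor of 2 reduces it by 2^2 = 4.
Extrapolated value = (4·A(h/2) − A(h)) / (4 − 1)
= (4·0.0577847 − 0.0422277) / 3
= 0.1889111 / 3 = 0.0629704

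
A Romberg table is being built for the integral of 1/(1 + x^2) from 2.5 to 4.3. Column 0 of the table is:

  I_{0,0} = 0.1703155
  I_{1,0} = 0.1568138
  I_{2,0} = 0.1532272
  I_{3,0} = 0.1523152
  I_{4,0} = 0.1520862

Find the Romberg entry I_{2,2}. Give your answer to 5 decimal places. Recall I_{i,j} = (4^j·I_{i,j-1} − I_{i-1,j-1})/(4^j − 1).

Richardson extrapolation on the trapezoidal column (denominator 4−1=3):
I_{1,1} = (4·0.1568138 − 0.1703155) / 3 = 0.1523132
I_{2,1} = 0.1532272 + (0.1532272 − 0.1568138)/3 = 0.1520317
I_{2,2} = 0.1520317 + (0.1520317 − 0.1523132)/15 = 0.1520129
(Column j=1 coincides with Simpson's rule on the same nodes.)

0.15201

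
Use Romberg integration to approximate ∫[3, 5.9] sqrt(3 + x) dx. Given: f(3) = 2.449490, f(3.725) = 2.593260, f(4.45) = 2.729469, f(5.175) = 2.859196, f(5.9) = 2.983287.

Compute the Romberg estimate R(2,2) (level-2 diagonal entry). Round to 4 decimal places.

7.9029

R(0,0) (trapezoid, 1 panel, h=2.9000): 7.877527
R(1,0) (trapezoid, 2 panels, h=1.4500): 7.896493
R(2,0) (trapezoid, 4 panels, h=0.7250): 7.901277
R(1,1) = 7.896493 + (7.896493 − 7.877527)/3 = 7.902815
R(2,1) = 7.901277 + (7.901277 − 7.896493)/3 = 7.902872
R(2,2) = 7.902872 + (7.902872 − 7.902815)/15 = 7.902876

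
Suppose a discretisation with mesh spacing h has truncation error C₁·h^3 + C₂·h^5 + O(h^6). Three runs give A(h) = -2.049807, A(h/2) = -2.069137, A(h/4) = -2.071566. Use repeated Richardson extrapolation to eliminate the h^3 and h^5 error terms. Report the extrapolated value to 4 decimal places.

-2.0719

First eliminate the h^3 term (factor 2^3 = 8):
  B₁ = (8·(-2.069137) − (-2.049807))/7 = -2.071898
  B₂ = (8·(-2.071566) − (-2.069137))/7 = -2.071913
Then eliminate the h^5 term (factor 2^5 = 32):
  (32·(-2.071913) − (-2.071898))/31 = -2.071913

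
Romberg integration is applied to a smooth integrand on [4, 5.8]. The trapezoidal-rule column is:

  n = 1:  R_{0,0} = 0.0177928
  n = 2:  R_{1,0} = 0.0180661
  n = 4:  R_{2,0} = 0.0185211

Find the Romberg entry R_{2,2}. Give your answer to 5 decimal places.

0.01871

Richardson extrapolation on the trapezoidal column (denominator 4−1=3):
R_{1,1} = (4·0.0180661 − 0.0177928) / 3 = 0.0181572
R_{2,1} = (4·0.0185211 − 0.0180661) / 3 = 0.0186728
R_{2,2} = (16·0.0186728 − 0.0181572) / 15 = 0.0187072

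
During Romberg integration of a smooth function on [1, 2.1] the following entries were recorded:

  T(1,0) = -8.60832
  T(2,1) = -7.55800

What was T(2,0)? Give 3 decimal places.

-7.821

From T(2,1) = (4·T(2,0) − T(1,0))/3, solve for T(2,0):
4·T(2,0) = 3·(-7.55800) + (-8.60832) = -31.28232
T(2,0) = -7.82058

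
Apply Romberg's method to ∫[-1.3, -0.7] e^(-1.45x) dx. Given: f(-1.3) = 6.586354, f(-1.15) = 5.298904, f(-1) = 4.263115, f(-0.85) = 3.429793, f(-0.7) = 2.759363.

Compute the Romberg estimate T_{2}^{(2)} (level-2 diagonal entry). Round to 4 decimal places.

2.6393

T_{0}^{(0)} (trapezoid, 1 panel, h=0.6000): 2.803715
T_{1}^{(0)} (trapezoid, 2 panels, h=0.3000): 2.680792
T_{2}^{(0)} (trapezoid, 4 panels, h=0.1500): 2.649701
T_{1}^{(1)} = 2.680792 + (2.680792 − 2.803715)/3 = 2.639818
T_{2}^{(1)} = 2.649701 + (2.649701 − 2.680792)/3 = 2.639337
T_{2}^{(2)} = 2.639337 + (2.639337 − 2.639818)/15 = 2.639305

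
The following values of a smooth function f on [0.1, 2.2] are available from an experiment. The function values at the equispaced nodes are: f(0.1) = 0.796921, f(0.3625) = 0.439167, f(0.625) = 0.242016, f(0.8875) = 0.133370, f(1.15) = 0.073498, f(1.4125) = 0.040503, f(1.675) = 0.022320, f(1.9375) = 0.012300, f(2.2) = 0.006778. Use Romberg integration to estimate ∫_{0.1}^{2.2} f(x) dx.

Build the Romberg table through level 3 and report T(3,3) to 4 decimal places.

T(0,0) (trapezoid, 1 panel, h=2.1000): 0.843884
T(1,0) (trapezoid, 2 panels, h=1.0500): 0.499115
T(2,0) (trapezoid, 4 panels, h=0.5250): 0.388334
T(3,0) (trapezoid, 8 panels, h=0.2625): 0.358319
T(1,1) = 0.499115 + (0.499115 − 0.843884)/3 = 0.384192
T(2,1) = 0.388334 + (0.388334 − 0.499115)/3 = 0.351407
T(3,1) = 0.358319 + (0.358319 − 0.388334)/3 = 0.348314
T(2,2) = 0.351407 + (0.351407 − 0.384192)/15 = 0.349221
T(3,2) = 0.348314 + (0.348314 − 0.351407)/15 = 0.348108
T(3,3) = 0.348108 + (0.348108 − 0.349221)/63 = 0.348090

0.3481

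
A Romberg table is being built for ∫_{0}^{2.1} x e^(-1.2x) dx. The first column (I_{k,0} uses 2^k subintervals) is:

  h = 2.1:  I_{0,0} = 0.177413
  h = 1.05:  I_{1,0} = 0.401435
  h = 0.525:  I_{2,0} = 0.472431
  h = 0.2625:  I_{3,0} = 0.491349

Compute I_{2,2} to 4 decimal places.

Richardson extrapolation on the trapezoidal column (denominator 4−1=3):
I_{1,1} = (4·0.401435 − 0.177413) / 3 = 0.476109
I_{2,1} = 0.472431 + (0.472431 − 0.401435)/3 = 0.496096
I_{2,2} = (16·0.496096 − 0.476109) / 15 = 0.497428

0.4974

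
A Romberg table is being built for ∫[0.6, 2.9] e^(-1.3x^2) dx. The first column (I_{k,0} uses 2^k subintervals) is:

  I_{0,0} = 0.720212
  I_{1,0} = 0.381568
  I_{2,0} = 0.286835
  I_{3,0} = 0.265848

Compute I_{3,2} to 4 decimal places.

I_{2,1} = (4·0.286835 − 0.381568) / 3 = 0.255257
I_{3,1} = 0.265848 + (0.265848 − 0.286835)/3 = 0.258852
I_{3,2} = (16·0.258852 − 0.255257) / 15 = 0.259092
(Column j=1 coincides with Simpson's rule on the same nodes.)

0.2591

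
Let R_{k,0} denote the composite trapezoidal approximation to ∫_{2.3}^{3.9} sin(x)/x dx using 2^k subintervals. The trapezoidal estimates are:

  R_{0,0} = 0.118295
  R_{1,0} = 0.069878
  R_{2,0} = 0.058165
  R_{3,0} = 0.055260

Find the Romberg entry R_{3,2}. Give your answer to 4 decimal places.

Richardson extrapolation on the trapezoidal column (denominator 4−1=3):
R_{2,1} = 0.058165 + (0.058165 − 0.069878)/3 = 0.054261
R_{3,1} = 0.055260 + (0.055260 − 0.058165)/3 = 0.054292
R_{3,2} = 0.054292 + (0.054292 − 0.054261)/15 = 0.054294

0.0543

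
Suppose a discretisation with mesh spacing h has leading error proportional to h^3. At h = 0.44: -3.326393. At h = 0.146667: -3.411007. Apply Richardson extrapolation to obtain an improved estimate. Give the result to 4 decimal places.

Extrapolated value = (27·A(h/3) − A(h)) / (27 − 1)
= (27·(-3.411007) − (-3.326393)) / 26
= -88.770796 / 26 = -3.414261

-3.4143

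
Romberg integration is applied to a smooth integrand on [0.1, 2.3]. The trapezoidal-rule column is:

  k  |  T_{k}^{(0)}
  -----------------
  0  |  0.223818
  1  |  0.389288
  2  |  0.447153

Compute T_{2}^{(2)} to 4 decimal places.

T_{1}^{(1)} = 0.389288 + (0.389288 − 0.223818)/3 = 0.444445
T_{2}^{(1)} = (4·0.447153 − 0.389288) / 3 = 0.466441
T_{2}^{(2)} = 0.466441 + (0.466441 − 0.444445)/15 = 0.467907

0.4679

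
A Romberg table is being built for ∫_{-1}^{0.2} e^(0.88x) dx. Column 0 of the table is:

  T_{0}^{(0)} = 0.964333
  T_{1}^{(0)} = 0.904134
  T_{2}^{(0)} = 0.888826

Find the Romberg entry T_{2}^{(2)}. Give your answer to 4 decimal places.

0.8837

Richardson extrapolation on the trapezoidal column (denominator 4−1=3):
T_{1}^{(1)} = 0.904134 + (0.904134 − 0.964333)/3 = 0.884068
T_{2}^{(1)} = (4·0.888826 − 0.904134) / 3 = 0.883723
T_{2}^{(2)} = 0.883723 + (0.883723 − 0.884068)/15 = 0.883700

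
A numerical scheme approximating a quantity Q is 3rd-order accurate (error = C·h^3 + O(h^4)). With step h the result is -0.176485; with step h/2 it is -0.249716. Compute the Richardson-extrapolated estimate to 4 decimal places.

Extrapolated value = (8·A(h/2) − A(h)) / (8 − 1)
= (8·(-0.249716) − (-0.176485)) / 7
= -1.821243 / 7 = -0.260178

-0.2602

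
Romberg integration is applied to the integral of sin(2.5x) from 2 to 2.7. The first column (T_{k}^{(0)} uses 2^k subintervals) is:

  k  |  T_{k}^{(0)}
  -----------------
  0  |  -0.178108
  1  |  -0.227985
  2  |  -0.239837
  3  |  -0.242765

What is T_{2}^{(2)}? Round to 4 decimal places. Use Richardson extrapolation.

-0.2437

Richardson extrapolation on the trapezoidal column (denominator 4−1=3):
T_{1}^{(1)} = (4·(-0.227985) − (-0.178108)) / 3 = -0.244611
T_{2}^{(1)} = (4·(-0.239837) − (-0.227985)) / 3 = -0.243788
T_{2}^{(2)} = -0.243788 + (-0.243788 − (-0.244611))/15 = -0.243733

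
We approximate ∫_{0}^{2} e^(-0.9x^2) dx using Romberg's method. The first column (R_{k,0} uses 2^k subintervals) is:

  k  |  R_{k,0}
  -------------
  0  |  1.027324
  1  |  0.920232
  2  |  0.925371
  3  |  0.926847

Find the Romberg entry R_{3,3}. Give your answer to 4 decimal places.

Richardson extrapolation on the trapezoidal column (denominator 4−1=3):
R_{1,1} = 0.920232 + (0.920232 − 1.027324)/3 = 0.884535
R_{2,1} = 0.925371 + (0.925371 − 0.920232)/3 = 0.927084
R_{3,1} = (4·0.926847 − 0.925371) / 3 = 0.927339
R_{2,2} = 0.927084 + (0.927084 − 0.884535)/15 = 0.929921
R_{3,2} = (16·0.927339 − 0.927084) / 15 = 0.927356
R_{3,3} = 0.927356 + (0.927356 − 0.929921)/63 = 0.927315

0.9273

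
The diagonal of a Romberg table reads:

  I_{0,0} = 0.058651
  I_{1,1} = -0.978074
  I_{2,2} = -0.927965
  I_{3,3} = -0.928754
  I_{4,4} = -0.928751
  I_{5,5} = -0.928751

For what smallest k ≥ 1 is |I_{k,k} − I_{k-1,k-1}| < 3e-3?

k = 3

|I_{1,1} − I_{0,0}| = 1.036725 ≥ 3e-3
|I_{2,2} − I_{1,1}| = 0.050109 ≥ 3e-3
|I_{3,3} − I_{2,2}| = 0.000789 < 3e-3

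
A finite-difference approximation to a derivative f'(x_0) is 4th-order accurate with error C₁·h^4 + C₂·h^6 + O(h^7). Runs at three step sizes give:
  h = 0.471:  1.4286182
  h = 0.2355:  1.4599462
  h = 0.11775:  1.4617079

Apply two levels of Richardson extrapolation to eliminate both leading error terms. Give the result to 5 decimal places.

First eliminate the h^4 term (factor 2^4 = 16):
  B₁ = (16·1.4599462 − 1.4286182)/15 = 1.4620347
  B₂ = (16·1.4617079 − 1.4599462)/15 = 1.4618253
Then eliminate the h^6 term (factor 2^6 = 64):
  (64·1.4618253 − 1.4620347)/63 = 1.4618220

1.46182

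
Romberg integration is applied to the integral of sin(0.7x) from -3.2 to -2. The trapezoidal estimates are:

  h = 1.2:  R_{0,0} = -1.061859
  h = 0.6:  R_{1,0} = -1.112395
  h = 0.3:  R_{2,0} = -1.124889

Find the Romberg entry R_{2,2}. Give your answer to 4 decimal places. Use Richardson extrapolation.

-1.1290

Richardson extrapolation on the trapezoidal column (denominator 4−1=3):
R_{1,1} = (4·(-1.112395) − (-1.061859)) / 3 = -1.129240
R_{2,1} = -1.124889 + (-1.124889 − (-1.112395))/3 = -1.129054
R_{2,2} = (16·(-1.129054) − (-1.129240)) / 15 = -1.129042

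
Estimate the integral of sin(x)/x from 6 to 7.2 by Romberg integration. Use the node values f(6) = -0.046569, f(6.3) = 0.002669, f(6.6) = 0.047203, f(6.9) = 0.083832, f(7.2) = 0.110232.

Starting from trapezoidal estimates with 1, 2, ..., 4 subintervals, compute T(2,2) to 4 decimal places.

0.0504

T(0,0) (trapezoid, 1 panel, h=1.2000): 0.038198
T(1,0) (trapezoid, 2 panels, h=0.6000): 0.047421
T(2,0) (trapezoid, 4 panels, h=0.3000): 0.049661
T(1,1) = 0.047421 + (0.047421 − 0.038198)/3 = 0.050495
T(2,1) = 0.049661 + (0.049661 − 0.047421)/3 = 0.050408
T(2,2) = 0.050408 + (0.050408 − 0.050495)/15 = 0.050402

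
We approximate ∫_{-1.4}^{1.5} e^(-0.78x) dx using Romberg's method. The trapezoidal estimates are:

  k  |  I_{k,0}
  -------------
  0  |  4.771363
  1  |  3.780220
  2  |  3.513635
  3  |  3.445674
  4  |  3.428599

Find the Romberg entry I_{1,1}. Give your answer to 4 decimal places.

3.4498

Richardson extrapolation on the trapezoidal column (denominator 4−1=3):
I_{1,1} = (4·3.780220 − 4.771363) / 3 = 3.449839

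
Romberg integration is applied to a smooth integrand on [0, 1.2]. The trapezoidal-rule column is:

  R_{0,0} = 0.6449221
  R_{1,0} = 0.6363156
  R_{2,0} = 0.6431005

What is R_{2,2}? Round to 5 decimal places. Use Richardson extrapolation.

0.64616

R_{1,1} = 0.6363156 + (0.6363156 − 0.6449221)/3 = 0.6334468
R_{2,1} = (4·0.6431005 − 0.6363156) / 3 = 0.6453621
R_{2,2} = 0.6453621 + (0.6453621 − 0.6334468)/15 = 0.6461565
(Column j=1 coincides with Simpson's rule on the same nodes.)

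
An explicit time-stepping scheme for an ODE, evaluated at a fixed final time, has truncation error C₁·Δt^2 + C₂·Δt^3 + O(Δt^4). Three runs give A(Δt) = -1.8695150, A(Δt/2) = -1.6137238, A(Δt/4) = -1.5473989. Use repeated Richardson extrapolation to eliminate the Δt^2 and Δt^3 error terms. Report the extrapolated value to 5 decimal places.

-1.52484

First eliminate the Δt^2 term (factor 2^2 = 4):
  B₁ = (4·(-1.6137238) − (-1.8695150))/3 = -1.5284601
  B₂ = (4·(-1.5473989) − (-1.6137238))/3 = -1.5252906
Then eliminate the Δt^3 term (factor 2^3 = 8):
  (8·(-1.5252906) − (-1.5284601))/7 = -1.5248378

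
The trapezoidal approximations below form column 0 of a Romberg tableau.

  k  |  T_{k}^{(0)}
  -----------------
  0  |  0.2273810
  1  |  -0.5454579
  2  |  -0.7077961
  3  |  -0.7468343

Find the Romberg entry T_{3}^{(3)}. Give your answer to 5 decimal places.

-0.75972

T_{1}^{(1)} = (4·(-0.5454579) − 0.2273810) / 3 = -0.8030709
T_{2}^{(1)} = -0.7077961 + (-0.7077961 − (-0.5454579))/3 = -0.7619088
T_{3}^{(1)} = (4·(-0.7468343) − (-0.7077961)) / 3 = -0.7598470
T_{2}^{(2)} = (16·(-0.7619088) − (-0.8030709)) / 15 = -0.7591647
T_{3}^{(2)} = -0.7598470 + (-0.7598470 − (-0.7619088))/15 = -0.7597095
T_{3}^{(3)} = -0.7597095 + (-0.7597095 − (-0.7591647))/63 = -0.7597181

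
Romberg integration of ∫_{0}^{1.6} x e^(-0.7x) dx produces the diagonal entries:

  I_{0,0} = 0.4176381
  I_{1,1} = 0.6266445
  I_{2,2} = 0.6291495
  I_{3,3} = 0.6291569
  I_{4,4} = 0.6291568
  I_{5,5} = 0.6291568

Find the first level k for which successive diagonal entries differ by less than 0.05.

|I_{1,1} − I_{0,0}| = 0.2090064 ≥ 0.05
|I_{2,2} − I_{1,1}| = 0.0025050 < 0.05

k = 2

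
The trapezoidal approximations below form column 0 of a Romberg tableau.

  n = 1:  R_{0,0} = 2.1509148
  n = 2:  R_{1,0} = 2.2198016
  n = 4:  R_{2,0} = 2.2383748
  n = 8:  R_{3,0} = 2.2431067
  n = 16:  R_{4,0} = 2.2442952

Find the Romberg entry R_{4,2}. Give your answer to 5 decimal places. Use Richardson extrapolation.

2.24469

Richardson extrapolation on the trapezoidal column (denominator 4−1=3):
R_{3,1} = 2.2431067 + (2.2431067 − 2.2383748)/3 = 2.2446840
R_{4,1} = 2.2442952 + (2.2442952 − 2.2431067)/3 = 2.2446914
R_{4,2} = 2.2446914 + (2.2446914 − 2.2446840)/15 = 2.2446919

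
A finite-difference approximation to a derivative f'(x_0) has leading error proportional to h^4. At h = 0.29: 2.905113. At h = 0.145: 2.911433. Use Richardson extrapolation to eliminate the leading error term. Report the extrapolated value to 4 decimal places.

2.9119

Extrapolated value = (16·A(h/2) − A(h)) / (16 − 1)
= (16·2.911433 − 2.905113) / 15
= 43.677815 / 15 = 2.911854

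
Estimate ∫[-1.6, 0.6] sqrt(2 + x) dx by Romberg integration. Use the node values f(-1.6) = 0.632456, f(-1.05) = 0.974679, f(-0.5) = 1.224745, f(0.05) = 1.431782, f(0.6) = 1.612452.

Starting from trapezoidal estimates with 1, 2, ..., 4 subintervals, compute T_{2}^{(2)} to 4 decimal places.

T_{0}^{(0)} (trapezoid, 1 panel, h=2.2000): 2.469399
T_{1}^{(0)} (trapezoid, 2 panels, h=1.1000): 2.581919
T_{2}^{(0)} (trapezoid, 4 panels, h=0.5500): 2.614513
T_{1}^{(1)} = 2.581919 + (2.581919 − 2.469399)/3 = 2.619426
T_{2}^{(1)} = 2.614513 + (2.614513 − 2.581919)/3 = 2.625378
T_{2}^{(2)} = 2.625378 + (2.625378 − 2.619426)/15 = 2.625775

2.6258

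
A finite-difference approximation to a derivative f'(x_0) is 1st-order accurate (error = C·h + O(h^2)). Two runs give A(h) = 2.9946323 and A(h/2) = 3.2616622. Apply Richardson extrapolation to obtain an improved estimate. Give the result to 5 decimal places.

3.52869

The leading error scales as h; refining by a factor of 2 reduces it by 2^1 = 2.
Extrapolated value = (2·A(h/2) − A(h)) / (2 − 1)
= (2·3.2616622 − 2.9946323) / 1
= 3.5286921 / 1 = 3.5286921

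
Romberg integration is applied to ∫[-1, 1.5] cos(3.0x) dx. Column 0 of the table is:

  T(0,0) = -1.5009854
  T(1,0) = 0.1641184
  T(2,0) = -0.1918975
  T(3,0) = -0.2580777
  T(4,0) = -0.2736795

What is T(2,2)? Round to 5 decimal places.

Richardson extrapolation on the trapezoidal column (denominator 4−1=3):
T(1,1) = 0.1641184 + (0.1641184 − (-1.5009854))/3 = 0.7191530
T(2,1) = (4·(-0.1918975) − 0.1641184) / 3 = -0.3105695
T(2,2) = (16·(-0.3105695) − 0.7191530) / 15 = -0.3792177

-0.37922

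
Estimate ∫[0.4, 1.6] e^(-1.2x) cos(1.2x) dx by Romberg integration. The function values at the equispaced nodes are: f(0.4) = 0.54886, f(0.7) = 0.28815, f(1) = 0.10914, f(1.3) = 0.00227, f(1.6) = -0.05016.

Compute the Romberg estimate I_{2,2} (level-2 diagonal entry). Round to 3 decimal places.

I_{0,0} (trapezoid, 1 panel, h=1.2000): 0.29922
I_{1,0} (trapezoid, 2 panels, h=0.6000): 0.21509
I_{2,0} (trapezoid, 4 panels, h=0.3000): 0.19467
I_{1,1} = 0.21509 + (0.21509 − 0.29922)/3 = 0.18705
I_{2,1} = 0.19467 + (0.19467 − 0.21509)/3 = 0.18786
I_{2,2} = 0.18786 + (0.18786 − 0.18705)/15 = 0.18791

0.188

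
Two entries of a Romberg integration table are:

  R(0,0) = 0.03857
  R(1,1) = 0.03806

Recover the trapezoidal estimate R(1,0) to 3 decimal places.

From R(1,1) = (4·R(1,0) − R(0,0))/3, solve for R(1,0):
4·R(1,0) = 3·0.03806 + 0.03857 = 0.15275
R(1,0) = 0.03819

0.038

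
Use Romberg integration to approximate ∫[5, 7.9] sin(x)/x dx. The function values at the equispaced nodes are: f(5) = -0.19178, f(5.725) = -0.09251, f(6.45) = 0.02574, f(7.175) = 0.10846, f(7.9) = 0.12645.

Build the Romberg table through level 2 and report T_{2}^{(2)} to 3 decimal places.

T_{0}^{(0)} (trapezoid, 1 panel, h=2.9000): -0.09473
T_{1}^{(0)} (trapezoid, 2 panels, h=1.4500): -0.01004
T_{2}^{(0)} (trapezoid, 4 panels, h=0.7250): 0.00654
T_{1}^{(1)} = -0.01004 + (-0.01004 − (-0.09473))/3 = 0.01819
T_{2}^{(1)} = 0.00654 + (0.00654 − (-0.01004))/3 = 0.01207
T_{2}^{(2)} = 0.01207 + (0.01207 − 0.01819)/15 = 0.01166

0.012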